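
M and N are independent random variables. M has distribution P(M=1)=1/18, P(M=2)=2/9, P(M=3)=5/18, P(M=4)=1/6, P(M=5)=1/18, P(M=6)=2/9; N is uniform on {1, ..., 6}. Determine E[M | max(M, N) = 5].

61/18

P(max(M, N) = 5) = 1/6.
Summing M·P(x,y) over outcomes with max(M, N) = 5 gives 61/108.
E[M | max(M, N) = 5] = (61/108) / (1/6) = 61/18.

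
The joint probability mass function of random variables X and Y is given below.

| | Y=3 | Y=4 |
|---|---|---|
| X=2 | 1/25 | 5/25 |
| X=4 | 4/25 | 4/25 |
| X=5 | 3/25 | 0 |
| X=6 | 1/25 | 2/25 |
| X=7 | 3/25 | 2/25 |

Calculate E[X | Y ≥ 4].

P(Y ≥ 4) = 13/25.
Σ X·P over the event = 2·(5/25) + 4·(4/25) + 6·(2/25) + 7·(2/25) = 52/25.
E[X | Y ≥ 4] = (52/25) / (13/25) = 4.

4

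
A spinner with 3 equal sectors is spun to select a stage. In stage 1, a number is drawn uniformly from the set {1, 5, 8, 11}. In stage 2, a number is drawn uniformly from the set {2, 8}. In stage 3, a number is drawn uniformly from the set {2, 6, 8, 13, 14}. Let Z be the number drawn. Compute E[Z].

397/60

E[Z | stage 1] = (1+5+8+11)/4 = 25/4.
E[Z | stage 2] = (2+8)/2 = 5.
E[Z | stage 3] = (2+6+8+13+14)/5 = 43/5.
E[Z] = (1/3)·(25/4) + (1/3)·(5) + (1/3)·(43/5) = 397/60.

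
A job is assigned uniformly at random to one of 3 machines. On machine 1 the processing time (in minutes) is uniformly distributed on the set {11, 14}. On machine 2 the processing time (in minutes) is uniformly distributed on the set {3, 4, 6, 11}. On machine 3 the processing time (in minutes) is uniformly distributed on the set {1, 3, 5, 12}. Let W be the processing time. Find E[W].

E[W | machine 1] = (11+14)/2 = 25/2.
E[W | machine 2] = (3+4+6+11)/4 = 6.
E[W | machine 3] = (1+3+5+12)/4 = 21/4.
By the law of total expectation,
E[W] = (1/3)·(25/2) + (1/3)·(6) + (1/3)·(21/4) = 95/12.

95/12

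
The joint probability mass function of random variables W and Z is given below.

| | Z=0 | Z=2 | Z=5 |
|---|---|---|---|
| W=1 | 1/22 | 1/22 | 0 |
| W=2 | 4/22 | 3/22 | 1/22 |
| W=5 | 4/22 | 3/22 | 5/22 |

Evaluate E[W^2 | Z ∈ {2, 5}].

P(Z ∈ {2, 5}) = 13/22.
Summing W^2·P(W=x,Z=y) over the conditioning event gives 217/22.
E[W^2 | Z ∈ {2, 5}] = (217/22) / (13/22) = 217/13.

217/13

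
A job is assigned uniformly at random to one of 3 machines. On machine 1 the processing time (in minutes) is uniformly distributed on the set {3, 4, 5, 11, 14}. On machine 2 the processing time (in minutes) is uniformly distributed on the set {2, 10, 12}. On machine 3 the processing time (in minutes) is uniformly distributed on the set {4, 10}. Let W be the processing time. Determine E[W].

112/15

E[W | machine 1] = (3+4+5+11+14)/5 = 37/5.
E[W | machine 2] = (2+10+12)/3 = 8.
E[W | machine 3] = (4+10)/2 = 7.
E[W] = (1/3)·(37/5) + (1/3)·(8) + (1/3)·(7) = 112/15.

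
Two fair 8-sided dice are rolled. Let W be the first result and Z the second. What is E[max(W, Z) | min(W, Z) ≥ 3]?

233/36

P(min(W, Z) ≥ 3) = 9/16.
Summing max(W,Z)·P(x,y) over outcomes with min(W, Z) ≥ 3 gives 233/64.
E[max(W, Z) | min(W, Z) ≥ 3] = (233/64) / (9/16) = 233/36.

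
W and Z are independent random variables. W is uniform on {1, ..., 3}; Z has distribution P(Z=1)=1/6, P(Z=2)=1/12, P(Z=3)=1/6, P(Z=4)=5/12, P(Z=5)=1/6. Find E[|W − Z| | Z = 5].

3

P(Z = 5) = 1/6.
Summing |W−Z|·P(x,y) over outcomes with Z = 5 gives 1/2.
E[|W − Z| | Z = 5] = (1/2) / (1/6) = 3.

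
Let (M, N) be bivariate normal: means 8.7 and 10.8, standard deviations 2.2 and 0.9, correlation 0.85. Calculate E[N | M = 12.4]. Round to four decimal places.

E[N | M=x] = μ_N + ρ(σ_N/σ_M)(x − μ_M) for jointly normal variables.
E[N | M=12.4] = 10.8 + (0.85)·(0.9/2.2)·(12.4 − (8.7)) = 10.8 + (0.34773)·(3.7) = 12.0866.

12.0866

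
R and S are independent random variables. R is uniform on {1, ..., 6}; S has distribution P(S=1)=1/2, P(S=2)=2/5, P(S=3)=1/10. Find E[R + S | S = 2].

P(S = 2) = 2/5.
Summing (R+S)·P(x,y) over outcomes with S = 2 gives 11/5.
E[R + S | S = 2] = (11/5) / (2/5) = 11/2.

11/2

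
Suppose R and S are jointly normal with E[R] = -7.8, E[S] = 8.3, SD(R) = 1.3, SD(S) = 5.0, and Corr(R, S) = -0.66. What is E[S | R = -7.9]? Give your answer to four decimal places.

8.5538

The regression of S on R has slope ρ·σ_S/σ_R and passes through (μ_R, μ_S).
E[S | R=-7.9] = 8.3 + (-0.66)·(5.0/1.3)·(-7.9 − (-7.8)) = 8.3 + (-2.53846)·(-0.1) = 8.5538.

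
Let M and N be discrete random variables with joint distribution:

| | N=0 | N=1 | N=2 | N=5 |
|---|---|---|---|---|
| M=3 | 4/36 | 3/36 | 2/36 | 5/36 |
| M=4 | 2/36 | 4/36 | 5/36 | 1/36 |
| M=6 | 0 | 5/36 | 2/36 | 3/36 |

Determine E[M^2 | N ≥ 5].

169/9

P(N ≥ 5) = 1/4.
Summing M^2·P(M=x,N=y) over the conditioning event gives 169/36.
E[M^2 | N ≥ 5] = (169/36) / (1/4) = 169/9.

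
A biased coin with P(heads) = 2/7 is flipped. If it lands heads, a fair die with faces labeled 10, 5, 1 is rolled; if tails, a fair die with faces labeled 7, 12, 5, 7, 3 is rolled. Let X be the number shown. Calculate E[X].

E[X | heads] = (10+5+1)/3 = 16/3.
E[X | tails] = (7+12+5+7+3)/5 = 34/5.
E[X] = (2/7)·(16/3) + (5/7)·(34/5) = 134/21.

134/21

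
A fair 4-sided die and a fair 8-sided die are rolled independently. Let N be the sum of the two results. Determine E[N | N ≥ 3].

222/31

P(N ≥ 3) = 31/32.
E[N | N ≥ 3] = (111/16) / (31/32) = 222/31.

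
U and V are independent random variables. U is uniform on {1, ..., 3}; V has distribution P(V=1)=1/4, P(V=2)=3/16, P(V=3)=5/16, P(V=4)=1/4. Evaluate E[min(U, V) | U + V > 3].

70/37

P(U + V > 3) = 37/48.
Summing min(U,V)·P(x,y) over outcomes with U + V > 3 gives 35/24.
E[min(U, V) | U + V > 3] = (35/24) / (37/48) = 70/37.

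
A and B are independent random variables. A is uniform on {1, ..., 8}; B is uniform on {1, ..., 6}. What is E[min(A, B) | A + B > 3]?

P(A + B > 3) = 15/16.
Summing min(A,B)·P(x,y) over outcomes with A + B > 3 gives 65/24.
E[min(A, B) | A + B > 3] = (65/24) / (15/16) = 26/9.

26/9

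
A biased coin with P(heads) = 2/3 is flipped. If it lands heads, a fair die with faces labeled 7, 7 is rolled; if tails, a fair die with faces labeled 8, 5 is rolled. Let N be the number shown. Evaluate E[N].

E[N | heads] = (7+7)/2 = 7.
E[N | tails] = (8+5)/2 = 13/2.
By the law of total expectation,
E[N] = (2/3)·(7) + (1/3)·(13/2) = 41/6.

41/6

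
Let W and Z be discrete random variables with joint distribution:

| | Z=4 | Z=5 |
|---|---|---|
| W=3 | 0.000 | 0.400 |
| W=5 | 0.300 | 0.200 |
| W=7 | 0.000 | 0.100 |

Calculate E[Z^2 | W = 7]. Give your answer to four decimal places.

P(W = 7) = 0.100.
Σ Z^2·P over the event = 25·(0.100) = 2.500.
E[Z^2 | W = 7] = (2.500) / (0.100) = 25.0000.

25.0000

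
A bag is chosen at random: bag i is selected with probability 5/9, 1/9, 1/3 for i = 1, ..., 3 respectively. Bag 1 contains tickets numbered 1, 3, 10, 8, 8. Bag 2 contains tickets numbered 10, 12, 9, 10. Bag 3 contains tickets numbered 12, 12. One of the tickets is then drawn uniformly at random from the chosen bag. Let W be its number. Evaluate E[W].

305/36

E[W | bag 1] = (1+3+10+8+8)/5 = 6.
E[W | bag 2] = (10+12+9+10)/4 = 41/4.
E[W | bag 3] = (12+12)/2 = 12.
By the law of total expectation,
E[W] = (5/9)·(6) + (1/9)·(41/4) + (1/3)·(12) = 305/36.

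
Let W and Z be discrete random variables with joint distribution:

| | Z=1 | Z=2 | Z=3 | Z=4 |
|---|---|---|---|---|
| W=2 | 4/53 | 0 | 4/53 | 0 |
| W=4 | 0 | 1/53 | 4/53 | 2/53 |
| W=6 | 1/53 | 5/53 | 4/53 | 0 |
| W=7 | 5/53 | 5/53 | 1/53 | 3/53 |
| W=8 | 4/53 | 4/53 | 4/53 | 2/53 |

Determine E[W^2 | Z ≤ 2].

1250/29

P(Z ≤ 2) = 29/53.
Summing W^2·P(W=x,Z=y) over the conditioning event gives 1250/53.
E[W^2 | Z ≤ 2] = (1250/53) / (29/53) = 1250/29.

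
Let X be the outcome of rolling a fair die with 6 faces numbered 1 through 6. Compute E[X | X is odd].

Given X is odd, X is equally likely to be any of {1, 3, 5}.
E[X | X is odd] = (1 + 3 + 5) / 3 = 3.

3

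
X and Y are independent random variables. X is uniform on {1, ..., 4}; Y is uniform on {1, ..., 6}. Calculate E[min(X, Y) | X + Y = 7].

P(X + Y = 7) = 1/6.
Summing min(X,Y)·P(x,y) over outcomes with X + Y = 7 gives 3/8.
E[min(X, Y) | X + Y = 7] = (3/8) / (1/6) = 9/4.

9/4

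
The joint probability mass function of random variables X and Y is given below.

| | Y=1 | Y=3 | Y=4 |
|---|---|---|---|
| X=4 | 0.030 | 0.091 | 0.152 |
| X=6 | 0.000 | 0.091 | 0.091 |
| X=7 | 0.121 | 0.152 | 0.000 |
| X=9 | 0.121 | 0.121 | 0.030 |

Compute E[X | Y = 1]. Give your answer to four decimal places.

P(Y = 1) = 0.272.
Summing X·P(X=x,Y=y) over the conditioning event gives 2.056.
E[X | Y = 1] = (2.056) / (0.272) = 7.5588.

7.5588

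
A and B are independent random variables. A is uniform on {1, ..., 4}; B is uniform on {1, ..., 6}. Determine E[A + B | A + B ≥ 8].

P(A + B ≥ 8) = 1/4.
Summing (A+B)·P(x,y) over outcomes with A + B ≥ 8 gives 13/6.
E[A + B | A + B ≥ 8] = (13/6) / (1/4) = 26/3.

26/3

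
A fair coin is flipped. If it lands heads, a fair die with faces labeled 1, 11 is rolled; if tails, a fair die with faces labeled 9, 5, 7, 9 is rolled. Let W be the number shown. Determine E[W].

27/4

E[W | heads] = (1+11)/2 = 6.
E[W | tails] = (9+5+7+9)/4 = 15/2.
E[W] = (1/2)·(6) + (1/2)·(15/2) = 27/4.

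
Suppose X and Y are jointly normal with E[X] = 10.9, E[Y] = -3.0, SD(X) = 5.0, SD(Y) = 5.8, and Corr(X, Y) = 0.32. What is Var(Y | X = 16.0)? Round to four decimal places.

The conditional variance in a bivariate normal is σ_Y²(1 − ρ²), independent of x.
Var(Y | X=16.0) = (5.8)²·(1 − (0.32)²) = 33.64·0.8976 = 30.1953.

30.1953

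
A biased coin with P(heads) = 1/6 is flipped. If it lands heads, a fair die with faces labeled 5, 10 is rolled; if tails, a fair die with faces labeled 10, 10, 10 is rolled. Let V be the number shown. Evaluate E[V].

E[V | heads] = (5+10)/2 = 15/2.
E[V | tails] = (10+10+10)/3 = 10.
E[V] = (1/6)·(15/2) + (5/6)·(10) = 115/12.

115/12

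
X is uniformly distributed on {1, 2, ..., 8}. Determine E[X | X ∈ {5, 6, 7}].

6

P(X ∈ {5, 6, 7}) = 3/8.
Σ over the event: 5·1/8 + 6·1/8 + 7·1/8 = 9/4.
E[X | X ∈ {5, 6, 7}] = (9/4) / (3/8) = 6.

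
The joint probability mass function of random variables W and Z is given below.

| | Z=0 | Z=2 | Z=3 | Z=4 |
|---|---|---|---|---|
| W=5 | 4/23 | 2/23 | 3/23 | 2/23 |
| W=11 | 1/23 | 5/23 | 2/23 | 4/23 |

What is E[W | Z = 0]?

31/5

P(Z = 0) = 5/23.
Σ W·P over the event = 5·(4/23) + 11·(1/23) = 31/23.
E[W | Z = 0] = (31/23) / (5/23) = 31/5.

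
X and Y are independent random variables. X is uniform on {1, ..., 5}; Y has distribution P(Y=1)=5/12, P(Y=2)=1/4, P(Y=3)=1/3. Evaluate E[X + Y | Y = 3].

P(Y = 3) = 1/3.
Summing (X+Y)·P(x,y) over outcomes with Y = 3 gives 2.
E[X + Y | Y = 3] = (2) / (1/3) = 6.

6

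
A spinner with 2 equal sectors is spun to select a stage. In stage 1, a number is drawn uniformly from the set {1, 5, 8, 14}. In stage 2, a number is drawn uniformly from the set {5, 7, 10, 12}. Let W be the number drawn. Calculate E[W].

31/4

E[W | stage 1] = (1+5+8+14)/4 = 7.
E[W | stage 2] = (5+7+10+12)/4 = 17/2.
E[W] = (1/2)·(7) + (1/2)·(17/2) = 31/4.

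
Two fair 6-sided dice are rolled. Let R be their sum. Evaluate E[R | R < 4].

P(R < 4) = 1/12.
Σ over the event: 2·1/36 + 3·1/18 = 2/9.
E[R | R < 4] = (2/9) / (1/12) = 8/3.

8/3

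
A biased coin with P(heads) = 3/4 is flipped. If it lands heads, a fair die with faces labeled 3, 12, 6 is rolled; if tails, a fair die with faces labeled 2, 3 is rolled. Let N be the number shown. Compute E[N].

47/8

E[N | heads] = (3+12+6)/3 = 7.
E[N | tails] = (2+3)/2 = 5/2.
E[N] = (3/4)·(7) + (1/4)·(5/2) = 47/8.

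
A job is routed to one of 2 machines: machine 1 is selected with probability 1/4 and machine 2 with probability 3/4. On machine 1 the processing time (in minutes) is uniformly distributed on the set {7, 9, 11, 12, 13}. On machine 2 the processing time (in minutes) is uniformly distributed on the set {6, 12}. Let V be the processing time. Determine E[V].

E[V | machine 1] = (7+9+11+12+13)/5 = 52/5.
E[V | machine 2] = (6+12)/2 = 9.
E[V] = (1/4)·(52/5) + (3/4)·(9) = 187/20.

187/20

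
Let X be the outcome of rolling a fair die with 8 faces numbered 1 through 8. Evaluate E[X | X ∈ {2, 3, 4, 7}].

P(X ∈ {2, 3, 4, 7}) = 1/2.
Σ over the event: 2·1/8 + 3·1/8 + 4·1/8 + 7·1/8 = 2.
E[X | X ∈ {2, 3, 4, 7}] = (2) / (1/2) = 4.

4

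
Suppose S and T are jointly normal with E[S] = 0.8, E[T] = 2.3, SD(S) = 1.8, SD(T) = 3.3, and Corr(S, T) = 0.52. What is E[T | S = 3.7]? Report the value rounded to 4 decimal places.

5.0647

For a bivariate normal, E[T | S=x] = μ_T + ρ·(σ_T/σ_S)·(x − μ_S).
E[T | S=3.7] = 2.3 + (0.52)·(3.3/1.8)·(3.7 − (0.8)) = 2.3 + (0.95333)·(2.9) = 5.0647.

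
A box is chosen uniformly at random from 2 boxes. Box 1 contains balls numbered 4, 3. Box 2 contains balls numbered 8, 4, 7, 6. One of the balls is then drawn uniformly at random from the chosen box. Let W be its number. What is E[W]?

E[W | box 1] = (4+3)/2 = 7/2.
E[W | box 2] = (8+4+7+6)/4 = 25/4.
E[W] = (1/2)·(7/2) + (1/2)·(25/4) = 39/8.

39/8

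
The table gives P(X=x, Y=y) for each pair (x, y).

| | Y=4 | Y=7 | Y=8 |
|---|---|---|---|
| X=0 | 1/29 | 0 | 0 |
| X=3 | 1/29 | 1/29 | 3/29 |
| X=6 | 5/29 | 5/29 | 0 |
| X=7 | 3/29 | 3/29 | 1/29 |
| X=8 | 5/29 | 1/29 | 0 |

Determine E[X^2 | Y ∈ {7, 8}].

34

P(Y ∈ {7, 8}) = 14/29.
Summing X^2·P(X=x,Y=y) over the conditioning event gives 476/29.
E[X^2 | Y ∈ {7, 8}] = (476/29) / (14/29) = 34.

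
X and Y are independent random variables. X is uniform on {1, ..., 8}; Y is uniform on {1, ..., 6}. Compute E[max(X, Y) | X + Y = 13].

15/2

Outcomes with X + Y = 13: (7,6), (8,5), each with probability 1/48.
E[max(X, Y) | X + Y = 13] = (7 + 8) / 2 = 15/2.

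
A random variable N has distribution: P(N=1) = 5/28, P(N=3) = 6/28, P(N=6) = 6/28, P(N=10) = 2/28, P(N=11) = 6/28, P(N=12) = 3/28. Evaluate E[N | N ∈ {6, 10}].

P(N ∈ {6, 10}) = 2/7.
Σ over the event: 6·3/14 + 10·1/14 = 2.
E[N | N ∈ {6, 10}] = (2) / (2/7) = 7.

7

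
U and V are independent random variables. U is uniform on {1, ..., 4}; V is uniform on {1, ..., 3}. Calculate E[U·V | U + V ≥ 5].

15/2

Outcomes with U + V ≥ 5: (2,3), (3,2), (3,3), (4,1), (4,2), (4,3), each with probability 1/12.
E[U·V | U + V ≥ 5] = (6 + 6 + 9 + 4 + 8 + 12) / 6 = 15/2.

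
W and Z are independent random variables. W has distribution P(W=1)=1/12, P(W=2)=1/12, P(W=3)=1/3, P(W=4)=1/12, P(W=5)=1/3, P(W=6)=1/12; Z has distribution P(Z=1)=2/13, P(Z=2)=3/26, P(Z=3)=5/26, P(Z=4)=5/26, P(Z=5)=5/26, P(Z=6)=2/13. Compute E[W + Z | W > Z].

931/134

P(W > Z) = 67/156.
Summing (W+Z)·P(x,y) over outcomes with W > Z gives 931/312.
E[W + Z | W > Z] = (931/312) / (67/156) = 931/134.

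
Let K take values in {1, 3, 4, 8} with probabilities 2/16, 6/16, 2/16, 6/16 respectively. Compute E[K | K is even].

P(K is even) = 1/2.
Σ over the event: 4·1/8 + 8·3/8 = 7/2.
E[K | K is even] = (7/2) / (1/2) = 7.

7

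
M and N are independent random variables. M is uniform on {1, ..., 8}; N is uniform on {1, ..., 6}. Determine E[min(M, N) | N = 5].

15/4

Outcomes with N = 5: (1,5), (2,5), (3,5), (4,5), (5,5), (6,5), (7,5), (8,5), each with probability 1/48.
E[min(M, N) | N = 5] = (1 + 2 + 3 + 4 + 5 + 5 + 5 + 5) / 8 = 15/4.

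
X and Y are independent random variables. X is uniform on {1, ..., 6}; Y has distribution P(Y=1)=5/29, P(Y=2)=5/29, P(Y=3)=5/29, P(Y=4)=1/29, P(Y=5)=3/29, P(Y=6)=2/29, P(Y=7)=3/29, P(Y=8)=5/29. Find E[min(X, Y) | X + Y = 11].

P(X + Y = 11) = 13/174.
Summing min(X,Y)·P(x,y) over outcomes with X + Y = 11 gives 26/87.
E[min(X, Y) | X + Y = 11] = (26/87) / (13/174) = 4.

4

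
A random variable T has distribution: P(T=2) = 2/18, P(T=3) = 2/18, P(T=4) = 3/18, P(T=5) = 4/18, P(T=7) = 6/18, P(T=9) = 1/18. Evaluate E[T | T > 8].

P(T > 8) = 1/18.
Σ over the event: 9·1/18 = 1/2.
E[T | T > 8] = (1/2) / (1/18) = 9.

9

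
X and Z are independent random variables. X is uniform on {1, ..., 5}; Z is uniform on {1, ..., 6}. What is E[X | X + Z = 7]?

P(X + Z = 7) = 1/6.
Summing X·P(x,y) over outcomes with X + Z = 7 gives 1/2.
E[X | X + Z = 7] = (1/2) / (1/6) = 3.

3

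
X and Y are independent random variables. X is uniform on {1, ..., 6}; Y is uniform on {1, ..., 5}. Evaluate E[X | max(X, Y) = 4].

22/7

P(max(X, Y) = 4) = 7/30.
Summing X·P(x,y) over outcomes with max(X, Y) = 4 gives 11/15.
E[X | max(X, Y) = 4] = (11/15) / (7/30) = 22/7.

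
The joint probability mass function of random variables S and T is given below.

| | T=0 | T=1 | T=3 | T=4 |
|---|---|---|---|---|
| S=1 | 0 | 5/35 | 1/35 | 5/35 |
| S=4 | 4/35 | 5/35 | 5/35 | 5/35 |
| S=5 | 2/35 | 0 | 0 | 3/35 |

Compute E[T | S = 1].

P(S = 1) = 11/35.
Σ T·P over the event = 1·(5/35) + 3·(1/35) + 4·(5/35) = 4/5.
E[T | S = 1] = (4/5) / (11/35) = 28/11.

28/11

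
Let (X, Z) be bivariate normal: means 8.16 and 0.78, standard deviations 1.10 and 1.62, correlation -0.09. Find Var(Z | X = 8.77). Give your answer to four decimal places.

2.6031

Var(Z | X=x) = (1 − ρ²)·σ_Z².
Var(Z | X=8.77) = (1.62)²·(1 − (-0.09)²) = 2.6244·0.9919 = 2.6031.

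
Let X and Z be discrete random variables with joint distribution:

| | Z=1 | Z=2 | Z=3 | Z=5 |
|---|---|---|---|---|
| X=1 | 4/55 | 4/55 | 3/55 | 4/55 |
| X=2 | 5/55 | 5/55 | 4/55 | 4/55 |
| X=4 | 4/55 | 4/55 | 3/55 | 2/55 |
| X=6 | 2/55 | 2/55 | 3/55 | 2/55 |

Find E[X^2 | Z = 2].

P(Z = 2) = 3/11.
Σ X^2·P over the event = 1·(4/55) + 4·(5/55) + 16·(4/55) + 36·(2/55) = 32/11.
E[X^2 | Z = 2] = (32/11) / (3/11) = 32/3.

32/3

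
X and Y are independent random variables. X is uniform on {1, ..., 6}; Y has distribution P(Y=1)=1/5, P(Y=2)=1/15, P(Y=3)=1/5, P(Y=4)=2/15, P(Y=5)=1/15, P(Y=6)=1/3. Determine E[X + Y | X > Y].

74/11

P(X > Y) = 11/30.
Summing (X+Y)·P(x,y) over outcomes with X > Y gives 37/15.
E[X + Y | X > Y] = (37/15) / (11/30) = 74/11.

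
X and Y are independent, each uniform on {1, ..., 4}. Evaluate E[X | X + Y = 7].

Outcomes with X + Y = 7: (3,4), (4,3), each with probability 1/16.
E[X | X + Y = 7] = (3 + 4) / 2 = 7/2.

7/2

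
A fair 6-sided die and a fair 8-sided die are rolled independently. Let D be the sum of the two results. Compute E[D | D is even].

P(D is even) = 1/2.
Σ over the event: 2·1/48 + 4·1/16 + 6·5/48 + 8·1/8 + 10·5/48 + 12·1/16 + 14·1/48 = 4.
E[D | D is even] = (4) / (1/2) = 8.

8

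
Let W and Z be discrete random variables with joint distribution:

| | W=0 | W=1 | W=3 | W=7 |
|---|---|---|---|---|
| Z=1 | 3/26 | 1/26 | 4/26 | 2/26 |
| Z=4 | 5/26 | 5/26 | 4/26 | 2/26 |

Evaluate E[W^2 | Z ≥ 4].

139/16

P(Z ≥ 4) = 8/13.
Σ W^2·P over the event = 0·(5/26) + 1·(5/26) + 9·(4/26) + 49·(2/26) = 139/26.
E[W^2 | Z ≥ 4] = (139/26) / (8/13) = 139/16.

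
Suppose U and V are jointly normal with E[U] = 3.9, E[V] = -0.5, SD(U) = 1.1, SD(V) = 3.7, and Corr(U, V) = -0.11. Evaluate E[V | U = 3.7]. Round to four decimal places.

-0.4260

E[V | U=x] = μ_V + ρ(σ_V/σ_U)(x − μ_U) for jointly normal variables.
E[V | U=3.7] = -0.5 + (-0.11)·(3.7/1.1)·(3.7 − (3.9)) = -0.5 + (-0.37)·(-0.2) = -0.4260.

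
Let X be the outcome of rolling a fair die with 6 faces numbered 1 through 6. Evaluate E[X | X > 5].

Given X > 5, X is equally likely to be any of {6}.
E[X | X > 5] = (6) / 1 = 6.

6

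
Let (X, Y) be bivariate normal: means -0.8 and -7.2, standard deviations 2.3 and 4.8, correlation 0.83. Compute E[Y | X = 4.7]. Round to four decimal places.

2.3270

For a bivariate normal, E[Y | X=x] = μ_Y + ρ·(σ_Y/σ_X)·(x − μ_X).
E[Y | X=4.7] = -7.2 + (0.83)·(4.8/2.3)·(4.7 − (-0.8)) = -7.2 + (1.732174)·(5.5) = 2.3270.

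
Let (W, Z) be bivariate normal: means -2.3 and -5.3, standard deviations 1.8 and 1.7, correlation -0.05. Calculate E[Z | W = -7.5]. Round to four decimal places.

-5.0544

E[Z | W=x] = μ_Z + ρ(σ_Z/σ_W)(x − μ_W) for jointly normal variables.
E[Z | W=-7.5] = -5.3 + (-0.05)·(1.7/1.8)·(-7.5 − (-2.3)) = -5.3 + (-0.047222)·(-5.2) = -5.0544.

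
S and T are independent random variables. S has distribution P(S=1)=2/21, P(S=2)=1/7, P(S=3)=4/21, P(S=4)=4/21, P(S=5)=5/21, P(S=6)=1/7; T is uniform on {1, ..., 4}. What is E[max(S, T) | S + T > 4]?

305/68

P(S + T > 4) = 17/21.
Summing max(S,T)·P(x,y) over outcomes with S + T > 4 gives 305/84.
E[max(S, T) | S + T > 4] = (305/84) / (17/21) = 305/68.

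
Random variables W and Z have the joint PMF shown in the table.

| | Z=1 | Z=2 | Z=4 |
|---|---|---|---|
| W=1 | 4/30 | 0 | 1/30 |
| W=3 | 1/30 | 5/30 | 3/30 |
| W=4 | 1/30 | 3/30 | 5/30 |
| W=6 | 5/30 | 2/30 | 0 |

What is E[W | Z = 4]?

10/3

P(Z = 4) = 3/10.
Σ W·P over the event = 1·(1/30) + 3·(3/30) + 4·(5/30) = 1.
E[W | Z = 4] = (1) / (3/10) = 10/3.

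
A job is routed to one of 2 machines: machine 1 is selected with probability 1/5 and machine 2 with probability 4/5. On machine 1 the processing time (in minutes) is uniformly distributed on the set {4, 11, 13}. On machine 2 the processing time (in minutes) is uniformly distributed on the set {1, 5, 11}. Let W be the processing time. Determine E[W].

32/5

E[W | machine 1] = (4+11+13)/3 = 28/3.
E[W | machine 2] = (1+5+11)/3 = 17/3.
E[W] = (1/5)·(28/3) + (4/5)·(17/3) = 32/5.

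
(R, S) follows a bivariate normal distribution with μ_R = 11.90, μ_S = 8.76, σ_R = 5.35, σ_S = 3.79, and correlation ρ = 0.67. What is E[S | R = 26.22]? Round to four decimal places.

15.5568

The regression of S on R has slope ρ·σ_S/σ_R and passes through (μ_R, μ_S).
E[S | R=26.22] = 8.76 + (0.67)·(3.79/5.35)·(26.22 − (11.90)) = 8.76 + (0.47464)·(14.32) = 15.5568.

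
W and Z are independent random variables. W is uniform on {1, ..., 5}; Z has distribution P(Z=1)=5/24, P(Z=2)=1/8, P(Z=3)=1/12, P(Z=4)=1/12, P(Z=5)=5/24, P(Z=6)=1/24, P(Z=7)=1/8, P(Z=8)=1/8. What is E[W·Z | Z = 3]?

9

P(Z = 3) = 1/12.
Summing WZ·P(x,y) over outcomes with Z = 3 gives 3/4.
E[W·Z | Z = 3] = (3/4) / (1/12) = 9.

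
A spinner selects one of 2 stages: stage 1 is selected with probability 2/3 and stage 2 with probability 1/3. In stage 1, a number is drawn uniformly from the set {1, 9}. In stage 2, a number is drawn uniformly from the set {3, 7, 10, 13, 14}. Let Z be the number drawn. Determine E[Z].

E[Z | stage 1] = (1+9)/2 = 5.
E[Z | stage 2] = (3+7+10+13+14)/5 = 47/5.
By the law of total expectation,
E[Z] = (2/3)·(5) + (1/3)·(47/5) = 97/15.

97/15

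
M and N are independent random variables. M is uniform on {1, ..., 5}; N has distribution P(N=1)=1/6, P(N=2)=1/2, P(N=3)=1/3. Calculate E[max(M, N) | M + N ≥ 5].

P(M + N ≥ 5) = 19/30.
Summing max(M,N)·P(x,y) over outcomes with M + N ≥ 5 gives 5/2.
E[max(M, N) | M + N ≥ 5] = (5/2) / (19/30) = 75/19.

75/19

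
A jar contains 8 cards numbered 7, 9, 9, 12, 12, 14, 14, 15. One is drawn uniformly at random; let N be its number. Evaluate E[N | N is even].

13

P(N is even) = 1/2.
Σ over the event: 12·1/4 + 14·1/4 = 13/2.
E[N | N is even] = (13/2) / (1/2) = 13.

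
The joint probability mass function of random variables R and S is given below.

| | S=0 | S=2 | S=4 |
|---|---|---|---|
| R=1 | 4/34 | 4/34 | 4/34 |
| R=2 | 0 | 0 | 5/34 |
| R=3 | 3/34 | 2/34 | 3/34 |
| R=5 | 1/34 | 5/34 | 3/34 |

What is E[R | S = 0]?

9/4

P(S = 0) = 4/17.
Σ R·P over the event = 1·(4/34) + 3·(3/34) + 5·(1/34) = 9/17.
E[R | S = 0] = (9/17) / (4/17) = 9/4.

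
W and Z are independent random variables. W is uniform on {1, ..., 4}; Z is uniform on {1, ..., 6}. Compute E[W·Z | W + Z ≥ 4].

205/21

P(W + Z ≥ 4) = 7/8.
Summing WZ·P(x,y) over outcomes with W + Z ≥ 4 gives 205/24.
E[W·Z | W + Z ≥ 4] = (205/24) / (7/8) = 205/21.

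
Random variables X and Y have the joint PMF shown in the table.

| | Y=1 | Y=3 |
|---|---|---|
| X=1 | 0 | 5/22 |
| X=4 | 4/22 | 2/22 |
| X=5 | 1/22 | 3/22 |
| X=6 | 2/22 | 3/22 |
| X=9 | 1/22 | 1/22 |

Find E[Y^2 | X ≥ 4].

89/17

P(X ≥ 4) = 17/22.
Σ Y^2·P over the event = 1·(4/22) + 9·(2/22) + 1·(1/22) + 9·(3/22) + 1·(2/22) + 9·(3/22) + 1·(1/22) + 9·(1/22) = 89/22.
E[Y^2 | X ≥ 4] = (89/22) / (17/22) = 89/17.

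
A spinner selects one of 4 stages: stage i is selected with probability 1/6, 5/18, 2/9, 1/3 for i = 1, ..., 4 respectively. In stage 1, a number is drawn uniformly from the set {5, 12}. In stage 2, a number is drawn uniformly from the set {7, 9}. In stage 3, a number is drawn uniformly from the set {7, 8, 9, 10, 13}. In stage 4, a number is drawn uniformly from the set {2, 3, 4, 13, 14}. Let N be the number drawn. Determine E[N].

1463/180

E[N | stage 1] = (5+12)/2 = 17/2.
E[N | stage 2] = (7+9)/2 = 8.
E[N | stage 3] = (7+8+9+10+13)/5 = 47/5.
E[N | stage 4] = (2+3+4+13+14)/5 = 36/5.
By the law of total expectation,
E[N] = (1/6)·(17/2) + (5/18)·(8) + (2/9)·(47/5) + (1/3)·(36/5) = 1463/180.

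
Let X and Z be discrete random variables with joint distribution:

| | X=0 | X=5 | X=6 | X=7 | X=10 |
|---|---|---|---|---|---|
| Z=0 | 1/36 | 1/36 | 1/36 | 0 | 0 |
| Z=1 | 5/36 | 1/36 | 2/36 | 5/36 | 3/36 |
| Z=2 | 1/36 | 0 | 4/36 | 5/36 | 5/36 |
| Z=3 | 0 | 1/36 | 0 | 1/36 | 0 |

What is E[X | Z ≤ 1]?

P(Z ≤ 1) = 19/36.
Σ X·P over the event = 0·(1/36) + 0·(5/36) + 5·(1/36) + 5·(1/36) + 6·(1/36) + 6·(2/36) + 7·(5/36) + 10·(3/36) = 31/12.
E[X | Z ≤ 1] = (31/12) / (19/36) = 93/19.

93/19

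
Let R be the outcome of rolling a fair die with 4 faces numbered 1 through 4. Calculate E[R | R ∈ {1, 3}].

2

P(R ∈ {1, 3}) = 1/2.
Σ over the event: 1·1/4 + 3·1/4 = 1.
E[R | R ∈ {1, 3}] = (1) / (1/2) = 2.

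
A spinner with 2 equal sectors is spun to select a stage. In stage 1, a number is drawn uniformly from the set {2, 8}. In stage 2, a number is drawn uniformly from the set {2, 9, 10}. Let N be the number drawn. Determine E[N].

6

E[N | stage 1] = (2+8)/2 = 5.
E[N | stage 2] = (2+9+10)/3 = 7.
E[N] = (1/2)·(5) + (1/2)·(7) = 6.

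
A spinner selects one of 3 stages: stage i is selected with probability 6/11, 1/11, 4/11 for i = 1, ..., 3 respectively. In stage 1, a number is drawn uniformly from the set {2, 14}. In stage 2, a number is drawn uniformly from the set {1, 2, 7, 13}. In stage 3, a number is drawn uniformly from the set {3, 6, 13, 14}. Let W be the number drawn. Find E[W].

E[W | stage 1] = (2+14)/2 = 8.
E[W | stage 2] = (1+2+7+13)/4 = 23/4.
E[W | stage 3] = (3+6+13+14)/4 = 9.
E[W] = (6/11)·(8) + (1/11)·(23/4) + (4/11)·(9) = 359/44.

359/44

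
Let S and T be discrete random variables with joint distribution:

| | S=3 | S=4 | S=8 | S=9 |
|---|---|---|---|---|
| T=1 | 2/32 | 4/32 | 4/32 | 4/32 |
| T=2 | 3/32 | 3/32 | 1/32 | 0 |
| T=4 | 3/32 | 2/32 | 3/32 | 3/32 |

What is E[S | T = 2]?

P(T = 2) = 7/32.
Σ S·P over the event = 3·(3/32) + 4·(3/32) + 8·(1/32) = 29/32.
E[S | T = 2] = (29/32) / (7/32) = 29/7.

29/7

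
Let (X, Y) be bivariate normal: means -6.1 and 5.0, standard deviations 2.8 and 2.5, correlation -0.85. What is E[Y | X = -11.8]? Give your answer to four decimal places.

The regression of Y on X has slope ρ·σ_Y/σ_X and passes through (μ_X, μ_Y).
E[Y | X=-11.8] = 5.0 + (-0.85)·(2.5/2.8)·(-11.8 − (-6.1)) = 5.0 + (-0.75893)·(-5.7) = 9.3259.

9.3259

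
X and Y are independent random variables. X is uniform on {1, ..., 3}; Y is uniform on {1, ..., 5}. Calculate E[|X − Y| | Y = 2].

2/3

Outcomes with Y = 2: (1,2), (2,2), (3,2), each with probability 1/15.
E[|X − Y| | Y = 2] = (1 + 0 + 1) / 3 = 2/3.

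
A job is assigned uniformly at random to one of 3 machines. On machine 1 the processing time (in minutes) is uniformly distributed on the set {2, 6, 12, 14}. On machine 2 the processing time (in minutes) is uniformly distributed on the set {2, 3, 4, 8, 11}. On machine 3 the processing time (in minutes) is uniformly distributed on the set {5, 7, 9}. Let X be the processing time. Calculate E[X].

211/30

E[X | machine 1] = (2+6+12+14)/4 = 17/2.
E[X | machine 2] = (2+3+4+8+11)/5 = 28/5.
E[X | machine 3] = (5+7+9)/3 = 7.
E[X] = (1/3)·(17/2) + (1/3)·(28/5) + (1/3)·(7) = 211/30.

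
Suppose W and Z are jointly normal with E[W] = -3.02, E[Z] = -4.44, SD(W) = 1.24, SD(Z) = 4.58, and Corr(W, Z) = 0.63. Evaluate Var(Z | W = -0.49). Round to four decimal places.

12.6509

The conditional variance in a bivariate normal is σ_Z²(1 − ρ²), independent of x.
Var(Z | W=-0.49) = (4.58)²·(1 − (0.63)²) = 20.9764·0.6031 = 12.6509.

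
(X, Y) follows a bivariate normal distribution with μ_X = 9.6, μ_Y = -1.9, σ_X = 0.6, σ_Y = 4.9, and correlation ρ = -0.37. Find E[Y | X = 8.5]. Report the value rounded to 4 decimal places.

1.4238

For a bivariate normal, E[Y | X=x] = μ_Y + ρ·(σ_Y/σ_X)·(x − μ_X).
E[Y | X=8.5] = -1.9 + (-0.37)·(4.9/0.6)·(8.5 − (9.6)) = -1.9 + (-3.02167)·(-1.1) = 1.4238.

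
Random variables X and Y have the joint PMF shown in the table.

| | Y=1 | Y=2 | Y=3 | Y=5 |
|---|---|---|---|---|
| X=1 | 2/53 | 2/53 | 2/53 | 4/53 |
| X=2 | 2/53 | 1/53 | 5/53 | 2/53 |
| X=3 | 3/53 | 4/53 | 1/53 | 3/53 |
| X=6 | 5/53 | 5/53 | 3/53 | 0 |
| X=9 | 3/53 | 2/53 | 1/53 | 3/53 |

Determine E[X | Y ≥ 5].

11/3

P(Y ≥ 5) = 12/53.
Σ X·P over the event = 1·(4/53) + 2·(2/53) + 3·(3/53) + 9·(3/53) = 44/53.
E[X | Y ≥ 5] = (44/53) / (12/53) = 11/3.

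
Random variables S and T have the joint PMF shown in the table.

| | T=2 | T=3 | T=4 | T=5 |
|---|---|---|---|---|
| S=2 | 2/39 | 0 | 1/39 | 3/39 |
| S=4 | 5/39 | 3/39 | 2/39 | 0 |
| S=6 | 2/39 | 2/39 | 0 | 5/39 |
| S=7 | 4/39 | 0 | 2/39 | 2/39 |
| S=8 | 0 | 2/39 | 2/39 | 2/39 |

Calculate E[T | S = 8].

P(S = 8) = 2/13.
Σ T·P over the event = 3·(2/39) + 4·(2/39) + 5·(2/39) = 8/13.
E[T | S = 8] = (8/13) / (2/13) = 4.

4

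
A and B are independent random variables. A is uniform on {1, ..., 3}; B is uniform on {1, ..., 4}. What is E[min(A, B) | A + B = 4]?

Outcomes with A + B = 4: (1,3), (2,2), (3,1), each with probability 1/12.
E[min(A, B) | A + B = 4] = (1 + 2 + 1) / 3 = 4/3.

4/3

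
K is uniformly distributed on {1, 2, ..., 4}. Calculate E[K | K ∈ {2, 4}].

3

P(K ∈ {2, 4}) = 1/2.
Σ over the event: 2·1/4 + 4·1/4 = 3/2.
E[K | K ∈ {2, 4}] = (3/2) / (1/2) = 3.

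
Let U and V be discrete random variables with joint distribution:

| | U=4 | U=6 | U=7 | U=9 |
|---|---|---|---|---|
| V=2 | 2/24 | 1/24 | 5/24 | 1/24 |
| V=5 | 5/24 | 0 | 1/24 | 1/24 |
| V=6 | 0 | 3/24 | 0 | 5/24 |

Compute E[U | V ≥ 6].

P(V ≥ 6) = 1/3.
Summing U·P(U=x,V=y) over the conditioning event gives 21/8.
E[U | V ≥ 6] = (21/8) / (1/3) = 63/8.

63/8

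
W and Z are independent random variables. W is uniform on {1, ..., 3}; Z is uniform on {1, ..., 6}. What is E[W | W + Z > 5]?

20/9

P(W + Z > 5) = 1/2.
Summing W·P(x,y) over outcomes with W + Z > 5 gives 10/9.
E[W | W + Z > 5] = (10/9) / (1/2) = 20/9.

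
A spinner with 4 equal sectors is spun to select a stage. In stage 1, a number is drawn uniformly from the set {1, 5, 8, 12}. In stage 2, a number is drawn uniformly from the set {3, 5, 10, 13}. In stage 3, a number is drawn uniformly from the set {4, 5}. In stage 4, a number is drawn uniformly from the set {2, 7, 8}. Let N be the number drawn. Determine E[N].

E[N | stage 1] = (1+5+8+12)/4 = 13/2.
E[N | stage 2] = (3+5+10+13)/4 = 31/4.
E[N | stage 3] = (4+5)/2 = 9/2.
E[N | stage 4] = (2+7+8)/3 = 17/3.
By the law of total expectation,
E[N] = (1/4)·(13/2) + (1/4)·(31/4) + (1/4)·(9/2) + (1/4)·(17/3) = 293/48.

293/48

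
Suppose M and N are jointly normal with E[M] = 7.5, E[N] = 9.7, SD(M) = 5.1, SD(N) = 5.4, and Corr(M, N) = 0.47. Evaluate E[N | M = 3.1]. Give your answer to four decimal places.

The regression of N on M has slope ρ·σ_N/σ_M and passes through (μ_M, μ_N).
E[N | M=3.1] = 9.7 + (0.47)·(5.4/5.1)·(3.1 − (7.5)) = 9.7 + (0.497647)·(-4.4) = 7.5104.

7.5104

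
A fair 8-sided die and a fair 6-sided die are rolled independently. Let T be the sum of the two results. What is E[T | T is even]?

P(T is even) = 1/2.
Σ over the event: 2·1/48 + 4·1/16 + 6·5/48 + 8·1/8 + 10·5/48 + 12·1/16 + 14·1/48 = 4.
E[T | T is even] = (4) / (1/2) = 8.

8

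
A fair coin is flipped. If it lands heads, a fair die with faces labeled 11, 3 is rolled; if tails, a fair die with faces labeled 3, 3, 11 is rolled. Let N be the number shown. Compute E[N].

19/3

E[N | heads] = (11+3)/2 = 7.
E[N | tails] = (3+3+11)/3 = 17/3.
E[N] = (1/2)·(7) + (1/2)·(17/3) = 19/3.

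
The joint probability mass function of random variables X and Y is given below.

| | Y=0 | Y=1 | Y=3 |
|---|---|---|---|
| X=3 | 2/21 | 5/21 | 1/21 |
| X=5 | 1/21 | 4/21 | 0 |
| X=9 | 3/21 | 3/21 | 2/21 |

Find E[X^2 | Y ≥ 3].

57

P(Y ≥ 3) = 1/7.
Σ X^2·P over the event = 9·(1/21) + 81·(2/21) = 57/7.
E[X^2 | Y ≥ 3] = (57/7) / (1/7) = 57.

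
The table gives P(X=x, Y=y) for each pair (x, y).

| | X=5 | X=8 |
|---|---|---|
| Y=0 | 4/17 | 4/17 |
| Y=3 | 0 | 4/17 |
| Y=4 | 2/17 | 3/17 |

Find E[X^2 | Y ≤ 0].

P(Y ≤ 0) = 8/17.
Σ X^2·P over the event = 25·(4/17) + 64·(4/17) = 356/17.
E[X^2 | Y ≤ 0] = (356/17) / (8/17) = 89/2.

89/2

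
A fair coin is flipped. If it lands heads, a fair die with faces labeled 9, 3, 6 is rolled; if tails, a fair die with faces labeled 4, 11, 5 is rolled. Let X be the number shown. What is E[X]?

E[X | heads] = (9+3+6)/3 = 6.
E[X | tails] = (4+11+5)/3 = 20/3.
E[X] = (1/2)·(6) + (1/2)·(20/3) = 19/3.

19/3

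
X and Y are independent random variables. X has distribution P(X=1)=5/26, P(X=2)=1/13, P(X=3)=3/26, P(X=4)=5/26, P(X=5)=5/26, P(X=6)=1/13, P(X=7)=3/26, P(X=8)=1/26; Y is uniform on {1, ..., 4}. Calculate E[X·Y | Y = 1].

4

P(Y = 1) = 1/4.
Summing XY·P(x,y) over outcomes with Y = 1 gives 1.
E[X·Y | Y = 1] = (1) / (1/4) = 4.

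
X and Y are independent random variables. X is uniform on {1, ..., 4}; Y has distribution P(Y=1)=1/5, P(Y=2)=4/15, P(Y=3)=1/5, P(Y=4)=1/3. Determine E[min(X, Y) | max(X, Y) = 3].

P(max(X, Y) = 3) = 4/15.
Summing min(X,Y)·P(x,y) over outcomes with max(X, Y) = 3 gives 29/60.
E[min(X, Y) | max(X, Y) = 3] = (29/60) / (4/15) = 29/16.

29/16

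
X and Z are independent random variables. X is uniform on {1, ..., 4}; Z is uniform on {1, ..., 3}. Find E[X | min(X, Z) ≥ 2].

Outcomes with min(X, Z) ≥ 2: (2,2), (2,3), (3,2), (3,3), (4,2), (4,3), each with probability 1/12.
E[X | min(X, Z) ≥ 2] = (2 + 2 + 3 + 3 + 4 + 4) / 6 = 3.

3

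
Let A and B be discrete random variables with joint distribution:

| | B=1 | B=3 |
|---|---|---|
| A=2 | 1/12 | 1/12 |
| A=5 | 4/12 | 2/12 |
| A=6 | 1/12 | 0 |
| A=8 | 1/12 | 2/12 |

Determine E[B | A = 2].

P(A = 2) = 1/6.
Σ B·P over the event = 1·(1/12) + 3·(1/12) = 1/3.
E[B | A = 2] = (1/3) / (1/6) = 2.

2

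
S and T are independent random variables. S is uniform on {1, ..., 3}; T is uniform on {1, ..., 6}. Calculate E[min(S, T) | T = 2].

5/3

Outcomes with T = 2: (1,2), (2,2), (3,2), each with probability 1/18.
E[min(S, T) | T = 2] = (1 + 2 + 2) / 3 = 5/3.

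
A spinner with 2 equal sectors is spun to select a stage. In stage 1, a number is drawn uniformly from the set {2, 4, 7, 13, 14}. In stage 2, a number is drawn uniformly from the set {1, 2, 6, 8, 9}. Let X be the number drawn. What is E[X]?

E[X | stage 1] = (2+4+7+13+14)/5 = 8.
E[X | stage 2] = (1+2+6+8+9)/5 = 26/5.
E[X] = (1/2)·(8) + (1/2)·(26/5) = 33/5.

33/5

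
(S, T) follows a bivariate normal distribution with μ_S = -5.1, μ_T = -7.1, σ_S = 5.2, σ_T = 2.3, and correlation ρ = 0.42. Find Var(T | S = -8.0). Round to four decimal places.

The conditional variance in a bivariate normal is σ_T²(1 − ρ²), independent of x.
Var(T | S=-8.0) = (2.3)²·(1 − (0.42)²) = 5.29·0.8236 = 4.3568.

4.3568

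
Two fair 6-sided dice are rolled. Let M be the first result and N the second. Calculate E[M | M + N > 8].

Outcomes with M + N > 8: (3,6), (4,5), (4,6), (5,4), (5,5), (5,6), (6,3), (6,4), (6,5), (6,6), each with probability 1/36.
E[M | M + N > 8] = (3 + 4 + 4 + 5 + 5 + 5 + 6 + 6 + 6 + 6) / 10 = 5.

5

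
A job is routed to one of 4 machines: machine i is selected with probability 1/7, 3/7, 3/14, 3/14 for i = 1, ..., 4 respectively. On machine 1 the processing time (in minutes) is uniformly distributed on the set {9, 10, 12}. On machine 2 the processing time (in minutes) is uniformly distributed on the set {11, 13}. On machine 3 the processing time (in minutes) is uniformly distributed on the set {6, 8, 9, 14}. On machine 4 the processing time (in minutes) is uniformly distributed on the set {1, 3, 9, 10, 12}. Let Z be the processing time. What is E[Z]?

E[Z | machine 1] = (9+10+12)/3 = 31/3.
E[Z | machine 2] = (11+13)/2 = 12.
E[Z | machine 3] = (6+8+9+14)/4 = 37/4.
E[Z | machine 4] = (1+3+9+10+12)/5 = 7.
E[Z] = (1/7)·(31/3) + (3/7)·(12) + (3/14)·(37/4) + (3/14)·(7) = 1697/168.

1697/168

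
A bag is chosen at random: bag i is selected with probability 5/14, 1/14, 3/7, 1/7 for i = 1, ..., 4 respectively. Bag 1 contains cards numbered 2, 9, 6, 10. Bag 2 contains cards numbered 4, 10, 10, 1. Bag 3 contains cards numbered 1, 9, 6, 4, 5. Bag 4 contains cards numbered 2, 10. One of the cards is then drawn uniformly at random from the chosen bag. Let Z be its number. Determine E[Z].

E[Z | bag 1] = (2+9+6+10)/4 = 27/4.
E[Z | bag 2] = (4+10+10+1)/4 = 25/4.
E[Z | bag 3] = (1+9+6+4+5)/5 = 5.
E[Z | bag 4] = (2+10)/2 = 6.
E[Z] = (5/14)·(27/4) + (1/14)·(25/4) + (3/7)·(5) + (1/7)·(6) = 41/7.

41/7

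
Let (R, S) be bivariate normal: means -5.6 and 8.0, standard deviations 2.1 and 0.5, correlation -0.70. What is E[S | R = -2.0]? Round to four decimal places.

7.4000

The regression of S on R has slope ρ·σ_S/σ_R and passes through (μ_R, μ_S).
E[S | R=-2.0] = 8.0 + (-0.70)·(0.5/2.1)·(-2.0 − (-5.6)) = 8.0 + (-0.16667)·(3.6) = 7.4000.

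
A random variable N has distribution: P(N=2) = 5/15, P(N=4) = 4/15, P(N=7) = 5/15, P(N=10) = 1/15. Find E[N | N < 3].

P(N < 3) = 1/3.
Σ over the event: 2·1/3 = 2/3.
E[N | N < 3] = (2/3) / (1/3) = 2.

2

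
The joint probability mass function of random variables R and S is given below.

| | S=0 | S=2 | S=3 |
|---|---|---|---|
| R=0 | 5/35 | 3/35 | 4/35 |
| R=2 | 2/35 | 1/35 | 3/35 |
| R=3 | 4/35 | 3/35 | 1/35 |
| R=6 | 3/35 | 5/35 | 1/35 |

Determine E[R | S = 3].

5/3

P(S = 3) = 9/35.
Σ R·P over the event = 0·(4/35) + 2·(3/35) + 3·(1/35) + 6·(1/35) = 3/7.
E[R | S = 3] = (3/7) / (9/35) = 5/3.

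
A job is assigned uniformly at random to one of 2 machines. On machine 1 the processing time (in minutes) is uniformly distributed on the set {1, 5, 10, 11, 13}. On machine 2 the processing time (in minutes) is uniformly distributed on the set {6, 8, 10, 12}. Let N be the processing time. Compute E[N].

17/2

E[N | machine 1] = (1+5+10+11+13)/5 = 8.
E[N | machine 2] = (6+8+10+12)/4 = 9.
By the law of total expectation,
E[N] = (1/2)·(8) + (1/2)·(9) = 17/2.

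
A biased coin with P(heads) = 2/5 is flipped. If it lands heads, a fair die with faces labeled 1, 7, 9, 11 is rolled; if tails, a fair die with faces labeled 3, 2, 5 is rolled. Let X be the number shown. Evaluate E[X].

E[X | heads] = (1+7+9+11)/4 = 7.
E[X | tails] = (3+2+5)/3 = 10/3.
By the law of total expectation,
E[X] = (2/5)·(7) + (3/5)·(10/3) = 24/5.

24/5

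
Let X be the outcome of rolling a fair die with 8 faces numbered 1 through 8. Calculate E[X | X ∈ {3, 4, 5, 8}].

5

P(X ∈ {3, 4, 5, 8}) = 1/2.
Σ over the event: 3·1/8 + 4·1/8 + 5·1/8 + 8·1/8 = 5/2.
E[X | X ∈ {3, 4, 5, 8}] = (5/2) / (1/2) = 5.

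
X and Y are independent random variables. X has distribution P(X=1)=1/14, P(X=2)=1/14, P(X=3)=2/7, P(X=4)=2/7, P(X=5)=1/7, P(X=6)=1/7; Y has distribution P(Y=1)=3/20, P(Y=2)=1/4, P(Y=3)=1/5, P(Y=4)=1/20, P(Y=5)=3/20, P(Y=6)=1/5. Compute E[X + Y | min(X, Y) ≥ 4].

81/8

P(min(X, Y) ≥ 4) = 8/35.
Summing (X+Y)·P(x,y) over outcomes with min(X, Y) ≥ 4 gives 81/35.
E[X + Y | min(X, Y) ≥ 4] = (81/35) / (8/35) = 81/8.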